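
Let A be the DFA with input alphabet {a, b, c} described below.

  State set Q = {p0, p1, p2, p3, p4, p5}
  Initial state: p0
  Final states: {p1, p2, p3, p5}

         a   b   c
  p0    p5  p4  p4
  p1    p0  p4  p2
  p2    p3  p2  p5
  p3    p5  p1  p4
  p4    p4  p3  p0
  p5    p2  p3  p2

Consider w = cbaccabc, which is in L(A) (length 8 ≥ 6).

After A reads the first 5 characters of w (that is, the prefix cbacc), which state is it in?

p5

Run of A on the first 5 characters of w = c b a c c:
  step 0: p0  (start)
  step 1: p4  (read c: p0→p4)
  step 2: p3  (read b: p4→p3)
  step 3: p5  (read a: p3→p5)
  step 4: p2  (read c: p5→p2)
  step 5: p5  (read c: p2→p5)

After reading 5 characters, A is in state p5.
(This kind of state-tracing is the core of the pumping-lemma construction: with 6 states, pigeonhole forces a repeat within the first 6 steps.)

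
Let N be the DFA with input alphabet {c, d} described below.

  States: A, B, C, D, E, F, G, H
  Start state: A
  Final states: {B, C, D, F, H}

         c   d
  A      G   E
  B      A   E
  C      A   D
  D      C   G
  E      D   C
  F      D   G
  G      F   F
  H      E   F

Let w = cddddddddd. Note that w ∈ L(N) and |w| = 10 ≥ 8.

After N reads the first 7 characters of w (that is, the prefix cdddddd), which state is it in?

Run of N on the first 7 characters of w = c d d d d d d:
  step 0: A  (start)
  step 1: G  (read c: A→G)
  step 2: F  (read d: G→F)
  step 3: G  (read d: F→G)
  step 4: F  (read d: G→F)
  step 5: G  (read d: F→G)
  step 6: F  (read d: G→F)
  step 7: G  (read d: F→G)

After reading 7 characters, N is in state G.

G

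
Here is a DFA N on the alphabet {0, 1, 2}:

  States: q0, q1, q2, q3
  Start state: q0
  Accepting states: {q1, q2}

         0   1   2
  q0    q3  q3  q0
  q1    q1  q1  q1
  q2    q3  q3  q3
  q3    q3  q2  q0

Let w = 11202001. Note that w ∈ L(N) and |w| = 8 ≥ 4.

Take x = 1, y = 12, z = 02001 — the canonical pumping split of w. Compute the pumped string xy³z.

112121202001

xy^3z = 1·12·12·12·02001 = 112121202001.
Reading y = 12 takes N from q3 back to q3, so after x·y·y·y the machine is still in q3, and z then leads to the accepting state q2. Hence 112121202001 ∈ L(N).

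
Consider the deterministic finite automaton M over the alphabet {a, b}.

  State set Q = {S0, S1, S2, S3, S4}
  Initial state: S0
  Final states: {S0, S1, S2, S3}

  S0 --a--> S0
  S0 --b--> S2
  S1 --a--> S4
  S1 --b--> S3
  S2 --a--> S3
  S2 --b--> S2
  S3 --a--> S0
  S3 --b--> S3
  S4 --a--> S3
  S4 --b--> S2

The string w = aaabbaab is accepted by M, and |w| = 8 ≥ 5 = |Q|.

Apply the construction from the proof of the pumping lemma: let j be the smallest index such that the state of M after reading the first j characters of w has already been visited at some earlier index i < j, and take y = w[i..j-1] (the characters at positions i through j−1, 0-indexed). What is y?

State sequence: S0 -a-> S0 -a-> S0 -a-> S0 -b-> S2 -b-> S2 -a-> S3 -a-> S0 -b-> S2
First repeat at step 1: S0 was already visited.

So i = 0, j = 1, giving x = w[0:0] = ε, y = w[0:1] = a, z = w[1:8] = aabbaab.
Check: |xy| = 1 ≤ 5 and |y| = 1 ≥ 1. Reading y takes M from S0 back to S0, so every xyⁱz is accepted.

a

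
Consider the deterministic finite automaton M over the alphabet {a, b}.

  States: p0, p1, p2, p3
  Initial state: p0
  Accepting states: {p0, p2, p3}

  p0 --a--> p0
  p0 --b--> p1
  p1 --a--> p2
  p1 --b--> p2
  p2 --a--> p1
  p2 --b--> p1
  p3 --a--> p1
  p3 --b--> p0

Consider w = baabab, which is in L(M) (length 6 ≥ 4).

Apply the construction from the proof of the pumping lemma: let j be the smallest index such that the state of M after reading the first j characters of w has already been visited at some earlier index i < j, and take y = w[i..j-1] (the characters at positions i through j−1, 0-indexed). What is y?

State sequence: p0 -b-> p1 -a-> p2 -a-> p1 -b-> p2 -a-> p1 -b-> p2
First repeat at step 3: p1 was already visited.

So i = 1, j = 3, giving x = w[0:1] = b, y = w[1:3] = aa, z = w[3:6] = bab.
Check: |xy| = 3 ≤ 4 and |y| = 2 ≥ 1. Reading y takes M from p1 back to p1, so every xyⁱz is accepted.
With |Q| = 4, pigeonhole forces a state repeat no later than step 4; the substring read between the first and second visits to that state can be pumped.

aa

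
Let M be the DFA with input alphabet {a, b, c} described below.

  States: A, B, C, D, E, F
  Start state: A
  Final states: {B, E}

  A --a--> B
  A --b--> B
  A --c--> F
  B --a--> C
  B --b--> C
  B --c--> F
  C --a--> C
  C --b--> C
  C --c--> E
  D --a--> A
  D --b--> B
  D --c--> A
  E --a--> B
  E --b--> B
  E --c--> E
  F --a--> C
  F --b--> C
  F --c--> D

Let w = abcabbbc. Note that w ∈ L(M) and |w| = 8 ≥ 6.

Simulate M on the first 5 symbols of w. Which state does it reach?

C

State sequence: A -a-> B -b-> C -c-> E -a-> B -b-> C

After reading 5 characters, M is in state C.
(This kind of state-tracing is the core of the pumping-lemma construction: with 6 states, pigeonhole forces a repeat within the first 6 steps.)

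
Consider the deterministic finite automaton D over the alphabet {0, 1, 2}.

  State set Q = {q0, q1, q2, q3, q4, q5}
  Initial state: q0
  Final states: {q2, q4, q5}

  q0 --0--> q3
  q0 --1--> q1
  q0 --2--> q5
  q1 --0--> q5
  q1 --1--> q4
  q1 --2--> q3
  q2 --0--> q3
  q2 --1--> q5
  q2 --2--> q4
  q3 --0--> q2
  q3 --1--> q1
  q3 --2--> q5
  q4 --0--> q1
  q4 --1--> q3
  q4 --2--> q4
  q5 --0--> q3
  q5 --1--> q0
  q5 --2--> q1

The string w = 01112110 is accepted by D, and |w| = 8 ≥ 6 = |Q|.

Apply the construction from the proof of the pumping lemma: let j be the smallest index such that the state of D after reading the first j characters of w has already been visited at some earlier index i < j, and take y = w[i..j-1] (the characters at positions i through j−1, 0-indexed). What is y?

111

State sequence: q0 -0-> q3 -1-> q1 -1-> q4 -1-> q3 -2-> q5 -1-> q0 -1-> q1 -0-> q5
First repeat at step 4: q3 was already visited.

So i = 1, j = 4, giving x = w[0:1] = 0, y = w[1:4] = 111, z = w[4:8] = 2110.
Check: |xy| = 4 ≤ 6 and |y| = 3 ≥ 1. Reading y takes D from q3 back to q3, so every xyⁱz is accepted.
Pumping length from the standard proof: p = 6 (the number of states). The repeated state found above gives |xy| = j ≤ 6 and |y| = j − i ≥ 1.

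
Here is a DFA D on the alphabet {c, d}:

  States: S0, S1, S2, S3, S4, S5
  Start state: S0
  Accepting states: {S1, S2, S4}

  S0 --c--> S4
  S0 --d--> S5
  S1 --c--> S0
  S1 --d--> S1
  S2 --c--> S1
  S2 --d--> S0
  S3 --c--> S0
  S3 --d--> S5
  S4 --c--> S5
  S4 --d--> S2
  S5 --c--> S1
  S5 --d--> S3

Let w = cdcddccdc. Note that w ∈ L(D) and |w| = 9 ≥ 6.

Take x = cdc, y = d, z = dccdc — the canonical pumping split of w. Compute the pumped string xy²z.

cdcdddccdc

xy^2z = cdc·d·d·dccdc = cdcdddccdc.
Reading y = d takes D from S1 back to S1, so after x·y·y the machine is still in S1, and z then leads to the accepting state S1. Hence cdcdddccdc ∈ L(D).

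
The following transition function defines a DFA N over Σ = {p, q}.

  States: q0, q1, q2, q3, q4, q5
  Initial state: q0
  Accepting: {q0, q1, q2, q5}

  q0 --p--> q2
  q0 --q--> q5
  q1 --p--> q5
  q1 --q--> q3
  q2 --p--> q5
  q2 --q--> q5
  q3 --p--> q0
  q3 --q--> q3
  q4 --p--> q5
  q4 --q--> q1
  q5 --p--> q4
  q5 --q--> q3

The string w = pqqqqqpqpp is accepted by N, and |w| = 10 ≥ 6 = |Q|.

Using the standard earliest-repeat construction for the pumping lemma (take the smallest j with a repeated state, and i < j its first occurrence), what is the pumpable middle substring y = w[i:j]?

q

Run of N on w = p q q q q q p q p p:
  step 0: q0  (start)
  step 1: q2  (read p: q0→q2)
  step 2: q5  (read q: q2→q5)
  step 3: q3  (read q: q5→q3)
  step 4: q3  (read q: q3→q3)   ← first repeat (q3 seen earlier)
  step 5: q3  (read q: q3→q3)
  step 6: q3  (read q: q3→q3)
  step 7: q0  (read p: q3→q0)
  step 8: q5  (read q: q0→q5)
  step 9: q4  (read p: q5→q4)
  step 10: q5  (read p: q4→q5)

So i = 3, j = 4, giving x = w[0:3] = pqq, y = w[3:4] = q, z = w[4:10] = qqpqpp.
Check: |xy| = 4 ≤ 6 and |y| = 1 ≥ 1. Reading y takes N from q3 back to q3, so every xyⁱz is accepted.
Pumping length from the standard proof: p = 6 (the number of states). The repeated state found above gives |xy| = j ≤ 6 and |y| = j − i ≥ 1.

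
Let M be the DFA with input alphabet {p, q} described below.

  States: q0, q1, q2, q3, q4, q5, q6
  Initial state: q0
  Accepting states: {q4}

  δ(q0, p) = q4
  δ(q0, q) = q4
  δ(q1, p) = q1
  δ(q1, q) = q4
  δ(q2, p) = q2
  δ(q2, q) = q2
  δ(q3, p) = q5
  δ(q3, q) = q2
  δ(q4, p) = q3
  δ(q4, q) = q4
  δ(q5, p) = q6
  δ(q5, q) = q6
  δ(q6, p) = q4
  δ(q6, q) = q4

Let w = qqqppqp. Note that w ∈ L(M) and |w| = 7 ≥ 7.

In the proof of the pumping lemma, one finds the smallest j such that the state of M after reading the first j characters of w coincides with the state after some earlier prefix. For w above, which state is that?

Run of M on w = q q q p p q p:
  step 0: q0  (start)
  step 1: q4  (read q: q0→q4)
  step 2: q4  (read q: q4→q4)   ← first repeat (q4 seen earlier)
  step 3: q4  (read q: q4→q4)
  step 4: q3  (read p: q4→q3)
  step 5: q5  (read p: q3→q5)
  step 6: q6  (read q: q5→q6)
  step 7: q4  (read p: q6→q4)

The earliest repeat is at step j = 2: M is in q4, which it already visited at step i = 1.

q4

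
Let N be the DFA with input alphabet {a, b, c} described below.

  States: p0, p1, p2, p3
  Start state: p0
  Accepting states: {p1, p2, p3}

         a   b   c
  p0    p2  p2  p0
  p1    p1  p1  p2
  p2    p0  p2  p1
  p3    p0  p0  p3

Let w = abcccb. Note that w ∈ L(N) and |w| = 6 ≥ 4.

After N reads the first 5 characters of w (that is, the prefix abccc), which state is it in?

Run of N on the first 5 characters of w = a b c c c:
  step 0: p0  (start)
  step 1: p2  (read a: p0→p2)
  step 2: p2  (read b: p2→p2)
  step 3: p1  (read c: p2→p1)
  step 4: p2  (read c: p1→p2)
  step 5: p1  (read c: p2→p1)

After reading 5 characters, N is in state p1.
(This kind of state-tracing is the core of the pumping-lemma construction: with 4 states, pigeonhole forces a repeat within the first 4 steps.)

p1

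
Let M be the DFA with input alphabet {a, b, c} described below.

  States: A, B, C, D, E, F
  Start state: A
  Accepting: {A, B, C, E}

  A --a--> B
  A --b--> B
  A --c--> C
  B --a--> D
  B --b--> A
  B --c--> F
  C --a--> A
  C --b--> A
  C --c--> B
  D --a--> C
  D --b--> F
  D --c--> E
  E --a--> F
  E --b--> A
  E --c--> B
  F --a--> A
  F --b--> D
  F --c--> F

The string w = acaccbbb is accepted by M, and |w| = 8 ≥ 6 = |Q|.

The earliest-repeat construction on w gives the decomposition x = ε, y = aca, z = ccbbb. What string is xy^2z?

xy^2z = ε·aca·aca·ccbbb = acaacaccbbb.
Reading y = aca takes M from A back to A, so after x·y·y the machine is still in A, and z then leads to the accepting state A. Hence acaacaccbbb ∈ L(M).

acaacaccbbb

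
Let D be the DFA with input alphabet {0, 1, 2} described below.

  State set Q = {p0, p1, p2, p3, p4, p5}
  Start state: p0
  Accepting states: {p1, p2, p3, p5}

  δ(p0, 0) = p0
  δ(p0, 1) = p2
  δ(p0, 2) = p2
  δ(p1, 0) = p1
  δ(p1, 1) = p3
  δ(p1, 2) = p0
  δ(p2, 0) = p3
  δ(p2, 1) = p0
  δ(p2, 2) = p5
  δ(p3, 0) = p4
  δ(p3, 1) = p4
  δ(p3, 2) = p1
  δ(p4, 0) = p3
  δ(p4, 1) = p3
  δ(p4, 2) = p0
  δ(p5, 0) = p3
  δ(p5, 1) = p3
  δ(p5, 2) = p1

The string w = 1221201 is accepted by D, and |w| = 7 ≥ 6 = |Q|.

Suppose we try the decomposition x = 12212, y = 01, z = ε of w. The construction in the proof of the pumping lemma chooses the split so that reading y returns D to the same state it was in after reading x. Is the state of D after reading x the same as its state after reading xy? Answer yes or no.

Run of D on the first 7 characters of w = 1 2 2 1 2 0 1:
  step 0: p0  (start)
  step 1: p2  (read 1: p0→p2)
  step 2: p5  (read 2: p2→p5)
  step 3: p1  (read 2: p5→p1)
  step 4: p3  (read 1: p1→p3)
  step 5: p1  (read 2: p3→p1)
  step 6: p1  (read 0: p1→p1)
  step 7: p3  (read 1: p1→p3)

After x (step 5): p1. After xy (step 7): p3.
They differ (p1 ≠ p3), so y is not a cycle from the state after x; this split is not the one the pumping-lemma construction produces, and pumping y need not keep the string in L(D).

no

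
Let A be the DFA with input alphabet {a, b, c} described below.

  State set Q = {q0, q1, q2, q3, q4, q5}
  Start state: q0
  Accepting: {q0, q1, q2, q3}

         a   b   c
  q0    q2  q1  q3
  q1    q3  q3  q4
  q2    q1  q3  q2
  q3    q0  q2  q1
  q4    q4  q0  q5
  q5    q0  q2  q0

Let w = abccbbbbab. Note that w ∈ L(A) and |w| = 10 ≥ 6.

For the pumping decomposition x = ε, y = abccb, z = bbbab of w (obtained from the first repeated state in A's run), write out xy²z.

xy^2z = ε·abccb·abccb·bbbab = abccbabccbbbbab.
Reading y = abccb takes A from q0 back to q0, so after x·y·y the machine is still in q0, and z then leads to the accepting state q3. Hence abccbabccbbbbab ∈ L(A).

abccbabccbbbbab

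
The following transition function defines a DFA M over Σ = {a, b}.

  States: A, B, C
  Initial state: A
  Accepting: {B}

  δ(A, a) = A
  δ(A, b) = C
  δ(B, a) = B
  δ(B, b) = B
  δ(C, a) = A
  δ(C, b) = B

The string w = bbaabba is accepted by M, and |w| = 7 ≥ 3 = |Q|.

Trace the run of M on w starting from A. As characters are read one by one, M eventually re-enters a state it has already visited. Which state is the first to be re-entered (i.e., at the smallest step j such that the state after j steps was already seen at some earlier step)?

B

State sequence: A -b-> C -b-> B -a-> B -a-> B -b-> B -b-> B -a-> B
First repeat at step 3: B was already visited.

The earliest repeat is at step j = 3: M is in B, which it already visited at step i = 2.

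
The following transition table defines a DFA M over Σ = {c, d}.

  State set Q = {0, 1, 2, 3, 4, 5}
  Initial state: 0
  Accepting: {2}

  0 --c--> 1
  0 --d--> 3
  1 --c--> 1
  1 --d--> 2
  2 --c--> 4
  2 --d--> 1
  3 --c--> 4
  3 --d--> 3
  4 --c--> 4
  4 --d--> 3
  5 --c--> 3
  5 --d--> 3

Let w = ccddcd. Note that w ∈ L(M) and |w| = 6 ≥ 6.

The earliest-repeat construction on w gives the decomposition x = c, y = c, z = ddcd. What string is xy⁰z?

xy⁰z = xz = c·ddcd = cddcd.
Reading y = c takes M from 1 back to 1, so after x the machine is still in 1, and z then leads to the accepting state 2. Hence cddcd ∈ L(M).

cddcd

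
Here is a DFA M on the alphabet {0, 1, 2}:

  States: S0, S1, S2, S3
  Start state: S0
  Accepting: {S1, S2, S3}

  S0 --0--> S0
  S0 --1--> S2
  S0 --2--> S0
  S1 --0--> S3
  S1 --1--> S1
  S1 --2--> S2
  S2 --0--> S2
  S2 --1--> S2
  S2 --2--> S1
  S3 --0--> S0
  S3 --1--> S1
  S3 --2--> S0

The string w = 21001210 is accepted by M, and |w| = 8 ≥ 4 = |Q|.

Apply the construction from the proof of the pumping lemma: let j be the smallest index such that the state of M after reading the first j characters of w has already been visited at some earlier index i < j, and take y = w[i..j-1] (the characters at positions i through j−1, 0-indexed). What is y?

Run of M on w = 2 1 0 0 1 2 1 0:
  step 0: S0  (start)
  step 1: S0  (read 2: S0→S0)   ← first repeat (S0 seen earlier)
  step 2: S2  (read 1: S0→S2)
  step 3: S2  (read 0: S2→S2)
  step 4: S2  (read 0: S2→S2)
  step 5: S2  (read 1: S2→S2)
  step 6: S1  (read 2: S2→S1)
  step 7: S1  (read 1: S1→S1)
  step 8: S3  (read 0: S1→S3)

So i = 0, j = 1, giving x = w[0:0] = ε, y = w[0:1] = 2, z = w[1:8] = 1001210.
Check: |xy| = 1 ≤ 4 and |y| = 1 ≥ 1. Reading y takes M from S0 back to S0, so every xyⁱz is accepted.

2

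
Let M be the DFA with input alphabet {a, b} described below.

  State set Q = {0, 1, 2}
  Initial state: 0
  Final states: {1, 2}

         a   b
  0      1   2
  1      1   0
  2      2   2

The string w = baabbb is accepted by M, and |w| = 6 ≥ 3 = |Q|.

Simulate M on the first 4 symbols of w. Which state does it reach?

State sequence: 0 -b-> 2 -a-> 2 -a-> 2 -b-> 2

After reading 4 characters, M is in state 2.
(This kind of state-tracing is the core of the pumping-lemma construction: with 3 states, pigeonhole forces a repeat within the first 3 steps.)

2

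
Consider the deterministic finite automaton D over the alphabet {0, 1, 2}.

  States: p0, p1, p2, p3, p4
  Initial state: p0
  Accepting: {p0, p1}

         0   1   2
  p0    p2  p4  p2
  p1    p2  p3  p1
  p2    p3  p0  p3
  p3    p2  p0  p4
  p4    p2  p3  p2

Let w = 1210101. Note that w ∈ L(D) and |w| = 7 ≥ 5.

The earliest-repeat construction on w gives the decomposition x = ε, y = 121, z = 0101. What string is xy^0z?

0101

xy⁰z = xz = ε·0101 = 0101.
Reading y = 121 takes D from p0 back to p0, so after x the machine is still in p0, and z then leads to the accepting state p0. Hence 0101 ∈ L(D).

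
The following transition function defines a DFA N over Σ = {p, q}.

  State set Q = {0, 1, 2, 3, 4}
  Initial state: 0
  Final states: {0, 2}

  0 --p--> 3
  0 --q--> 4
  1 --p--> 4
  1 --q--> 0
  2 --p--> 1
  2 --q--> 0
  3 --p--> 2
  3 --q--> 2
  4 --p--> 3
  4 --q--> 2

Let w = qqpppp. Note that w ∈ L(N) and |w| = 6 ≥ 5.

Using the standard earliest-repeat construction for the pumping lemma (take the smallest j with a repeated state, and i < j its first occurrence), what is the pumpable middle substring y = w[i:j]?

State sequence: 0 -q-> 4 -q-> 2 -p-> 1 -p-> 4 -p-> 3 -p-> 2
First repeat at step 4: 4 was already visited.

So i = 1, j = 4, giving x = w[0:1] = q, y = w[1:4] = qpp, z = w[4:6] = pp.
Check: |xy| = 4 ≤ 5 and |y| = 3 ≥ 1. Reading y takes N from 4 back to 4, so every xyⁱz is accepted.
The DFA has 5 states, so the proof of the pumping lemma guarantees a repeated state among the first 5+1 visited; the segment between the two visits is the pumpable y.

qpp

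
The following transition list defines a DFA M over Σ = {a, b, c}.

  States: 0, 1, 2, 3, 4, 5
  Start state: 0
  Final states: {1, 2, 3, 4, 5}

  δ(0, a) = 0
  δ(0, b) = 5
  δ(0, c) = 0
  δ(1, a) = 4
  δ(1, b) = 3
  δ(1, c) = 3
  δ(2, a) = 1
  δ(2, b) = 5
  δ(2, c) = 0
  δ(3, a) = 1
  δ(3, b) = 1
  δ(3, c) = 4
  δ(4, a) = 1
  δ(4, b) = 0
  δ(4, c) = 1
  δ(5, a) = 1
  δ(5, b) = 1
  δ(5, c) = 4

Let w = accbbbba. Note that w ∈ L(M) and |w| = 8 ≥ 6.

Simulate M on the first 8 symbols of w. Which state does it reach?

State sequence: 0 -a-> 0 -c-> 0 -c-> 0 -b-> 5 -b-> 1 -b-> 3 -b-> 1 -a-> 4

After reading 8 characters, M is in state 4.
(This kind of state-tracing is the core of the pumping-lemma construction: with 6 states, pigeonhole forces a repeat within the first 6 steps.)

4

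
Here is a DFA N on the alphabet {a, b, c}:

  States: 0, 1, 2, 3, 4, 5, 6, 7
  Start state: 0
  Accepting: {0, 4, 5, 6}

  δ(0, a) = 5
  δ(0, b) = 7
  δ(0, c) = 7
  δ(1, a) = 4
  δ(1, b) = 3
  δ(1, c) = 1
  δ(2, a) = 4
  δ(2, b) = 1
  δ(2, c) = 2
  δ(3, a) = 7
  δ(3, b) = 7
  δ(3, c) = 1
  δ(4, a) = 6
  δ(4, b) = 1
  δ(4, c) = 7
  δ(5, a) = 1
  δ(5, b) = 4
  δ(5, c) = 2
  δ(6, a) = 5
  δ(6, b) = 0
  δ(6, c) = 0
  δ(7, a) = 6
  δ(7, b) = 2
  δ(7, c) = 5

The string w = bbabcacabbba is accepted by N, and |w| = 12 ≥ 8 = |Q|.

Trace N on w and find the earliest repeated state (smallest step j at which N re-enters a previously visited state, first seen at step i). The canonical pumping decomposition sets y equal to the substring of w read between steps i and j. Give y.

State sequence: 0 -b-> 7 -b-> 2 -a-> 4 -b-> 1 -c-> 1 -a-> 4 -c-> 7 -a-> 6 -b-> 0 -b-> 7 -b-> 2 -a-> 4
First repeat at step 5: 1 was already visited.

So i = 4, j = 5, giving x = w[0:4] = bbab, y = w[4:5] = c, z = w[5:12] = acabbba.
Check: |xy| = 5 ≤ 8 and |y| = 1 ≥ 1. Reading y takes N from 1 back to 1, so every xyⁱz is accepted.
With |Q| = 8, pigeonhole forces a state repeat no later than step 8; the substring read between the first and second visits to that state can be pumped.

c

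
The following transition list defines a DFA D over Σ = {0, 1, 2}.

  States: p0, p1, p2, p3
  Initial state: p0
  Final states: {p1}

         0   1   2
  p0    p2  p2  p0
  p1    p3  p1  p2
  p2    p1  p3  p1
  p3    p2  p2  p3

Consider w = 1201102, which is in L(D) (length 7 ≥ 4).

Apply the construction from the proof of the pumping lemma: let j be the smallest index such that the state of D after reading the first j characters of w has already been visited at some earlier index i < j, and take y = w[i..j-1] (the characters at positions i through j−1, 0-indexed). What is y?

201

Run of D on w = 1 2 0 1 1 0 2:
  step 0: p0  (start)
  step 1: p2  (read 1: p0→p2)
  step 2: p1  (read 2: p2→p1)
  step 3: p3  (read 0: p1→p3)
  step 4: p2  (read 1: p3→p2)   ← first repeat (p2 seen earlier)
  step 5: p3  (read 1: p2→p3)
  step 6: p2  (read 0: p3→p2)
  step 7: p1  (read 2: p2→p1)

So i = 1, j = 4, giving x = w[0:1] = 1, y = w[1:4] = 201, z = w[4:7] = 102.
Check: |xy| = 4 ≤ 4 and |y| = 3 ≥ 1. Reading y takes D from p2 back to p2, so every xyⁱz is accepted.
With |Q| = 4, pigeonhole forces a state repeat no later than step 4; the substring read between the first and second visits to that state can be pumped.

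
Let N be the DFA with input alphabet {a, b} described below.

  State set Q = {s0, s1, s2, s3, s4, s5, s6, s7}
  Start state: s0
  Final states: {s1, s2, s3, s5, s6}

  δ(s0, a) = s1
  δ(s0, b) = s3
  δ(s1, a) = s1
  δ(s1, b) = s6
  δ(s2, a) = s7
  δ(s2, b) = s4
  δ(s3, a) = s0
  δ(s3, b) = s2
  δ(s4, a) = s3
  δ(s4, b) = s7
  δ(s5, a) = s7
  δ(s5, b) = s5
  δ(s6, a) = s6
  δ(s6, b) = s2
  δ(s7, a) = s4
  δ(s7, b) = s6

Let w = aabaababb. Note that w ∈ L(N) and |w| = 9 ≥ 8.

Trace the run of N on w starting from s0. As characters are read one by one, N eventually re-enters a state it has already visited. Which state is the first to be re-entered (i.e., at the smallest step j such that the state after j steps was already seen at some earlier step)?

s1

State sequence: s0 -a-> s1 -a-> s1 -b-> s6 -a-> s6 -a-> s6 -b-> s2 -a-> s7 -b-> s6 -b-> s2
First repeat at step 2: s1 was already visited.

The earliest repeat is at step j = 2: N is in s1, which it already visited at step i = 1.
With |Q| = 8, pigeonhole forces a state repeat no later than step 8; the substring read between the first and second visits to that state can be pumped.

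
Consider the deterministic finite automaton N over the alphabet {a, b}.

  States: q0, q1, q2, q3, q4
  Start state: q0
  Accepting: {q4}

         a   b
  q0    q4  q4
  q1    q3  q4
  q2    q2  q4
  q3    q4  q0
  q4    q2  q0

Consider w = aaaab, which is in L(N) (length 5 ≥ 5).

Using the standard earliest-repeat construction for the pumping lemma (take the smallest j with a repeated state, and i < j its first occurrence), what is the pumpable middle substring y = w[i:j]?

Run of N on w = a a a a b:
  step 0: q0  (start)
  step 1: q4  (read a: q0→q4)
  step 2: q2  (read a: q4→q2)
  step 3: q2  (read a: q2→q2)   ← first repeat (q2 seen earlier)
  step 4: q2  (read a: q2→q2)
  step 5: q4  (read b: q2→q4)

So i = 2, j = 3, giving x = w[0:2] = aa, y = w[2:3] = a, z = w[3:5] = ab.
Check: |xy| = 3 ≤ 5 and |y| = 1 ≥ 1. Reading y takes N from q2 back to q2, so every xyⁱz is accepted.
Pumping length from the standard proof: p = 5 (the number of states). The repeated state found above gives |xy| = j ≤ 5 and |y| = j − i ≥ 1.

a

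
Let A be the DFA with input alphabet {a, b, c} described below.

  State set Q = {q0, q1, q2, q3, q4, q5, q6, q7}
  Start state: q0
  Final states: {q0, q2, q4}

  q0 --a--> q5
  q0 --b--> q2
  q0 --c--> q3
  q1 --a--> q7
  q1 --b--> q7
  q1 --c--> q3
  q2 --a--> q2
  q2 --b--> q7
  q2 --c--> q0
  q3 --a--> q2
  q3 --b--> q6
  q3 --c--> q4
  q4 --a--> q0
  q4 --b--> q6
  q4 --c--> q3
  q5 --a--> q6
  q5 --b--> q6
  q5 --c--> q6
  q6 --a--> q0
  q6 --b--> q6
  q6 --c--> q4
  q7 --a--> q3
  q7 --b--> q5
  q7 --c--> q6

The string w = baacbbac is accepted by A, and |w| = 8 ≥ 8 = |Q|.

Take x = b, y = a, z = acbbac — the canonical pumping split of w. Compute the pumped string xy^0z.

xy⁰z = xz = b·acbbac = bacbbac.
Reading y = a takes A from q2 back to q2, so after x the machine is still in q2, and z then leads to the accepting state q4. Hence bacbbac ∈ L(A).

bacbbac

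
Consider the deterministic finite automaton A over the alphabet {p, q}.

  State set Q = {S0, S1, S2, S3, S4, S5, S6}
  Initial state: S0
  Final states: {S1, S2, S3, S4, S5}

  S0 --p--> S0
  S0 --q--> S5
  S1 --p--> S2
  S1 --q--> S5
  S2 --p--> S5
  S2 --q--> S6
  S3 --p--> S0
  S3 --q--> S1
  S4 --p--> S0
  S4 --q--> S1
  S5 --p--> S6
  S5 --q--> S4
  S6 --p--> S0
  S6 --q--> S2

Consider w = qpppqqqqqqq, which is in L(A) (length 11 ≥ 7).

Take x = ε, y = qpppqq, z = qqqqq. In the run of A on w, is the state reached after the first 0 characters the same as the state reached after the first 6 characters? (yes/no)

no

Run of A on the first 6 characters of w = q p p p q q:
  step 0: S0  (start)
  step 1: S5  (read q: S0→S5)
  step 2: S6  (read p: S5→S6)
  step 3: S0  (read p: S6→S0)
  step 4: S0  (read p: S0→S0)
  step 5: S5  (read q: S0→S5)
  step 6: S4  (read q: S5→S4)

After x (step 0): S0. After xy (step 6): S4.
They differ (S0 ≠ S4), so y is not a cycle from the state after x; this split is not the one the pumping-lemma construction produces, and pumping y need not keep the string in L(A).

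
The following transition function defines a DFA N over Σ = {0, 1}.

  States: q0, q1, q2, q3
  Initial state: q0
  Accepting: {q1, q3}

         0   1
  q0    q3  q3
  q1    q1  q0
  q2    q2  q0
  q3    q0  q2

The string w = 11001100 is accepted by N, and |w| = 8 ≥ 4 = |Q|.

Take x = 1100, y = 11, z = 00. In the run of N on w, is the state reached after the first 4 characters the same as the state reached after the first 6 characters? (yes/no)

State sequence: q0 -1-> q3 -1-> q2 -0-> q2 -0-> q2 -1-> q0 -1-> q3

After x (step 4): q2. After xy (step 6): q3.
They differ (q2 ≠ q3), so y is not a cycle from the state after x; this split is not the one the pumping-lemma construction produces, and pumping y need not keep the string in L(N).

no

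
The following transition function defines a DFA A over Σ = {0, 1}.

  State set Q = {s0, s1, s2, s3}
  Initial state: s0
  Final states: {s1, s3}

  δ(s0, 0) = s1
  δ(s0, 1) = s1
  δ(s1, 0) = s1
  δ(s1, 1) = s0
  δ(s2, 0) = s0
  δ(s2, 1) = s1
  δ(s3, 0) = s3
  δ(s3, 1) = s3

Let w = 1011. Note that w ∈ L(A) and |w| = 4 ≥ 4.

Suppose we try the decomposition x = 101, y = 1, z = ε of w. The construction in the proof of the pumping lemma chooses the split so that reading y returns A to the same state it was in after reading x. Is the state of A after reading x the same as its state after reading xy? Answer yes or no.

Run of A on the first 4 characters of w = 1 0 1 1:
  step 0: s0  (start)
  step 1: s1  (read 1: s0→s1)
  step 2: s1  (read 0: s1→s1)
  step 3: s0  (read 1: s1→s0)
  step 4: s1  (read 1: s0→s1)

After x (step 3): s0. After xy (step 4): s1.
They differ (s0 ≠ s1), so y is not a cycle from the state after x; this split is not the one the pumping-lemma construction produces, and pumping y need not keep the string in L(A).

no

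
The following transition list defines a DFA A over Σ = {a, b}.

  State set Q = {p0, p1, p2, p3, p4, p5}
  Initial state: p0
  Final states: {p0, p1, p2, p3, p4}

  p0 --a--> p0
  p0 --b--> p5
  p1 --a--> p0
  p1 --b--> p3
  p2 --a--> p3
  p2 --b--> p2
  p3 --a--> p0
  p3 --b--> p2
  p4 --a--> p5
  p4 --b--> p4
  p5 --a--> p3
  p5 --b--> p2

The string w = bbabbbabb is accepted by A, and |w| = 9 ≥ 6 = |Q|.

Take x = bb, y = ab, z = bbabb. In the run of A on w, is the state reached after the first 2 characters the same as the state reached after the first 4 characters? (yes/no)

yes

State sequence: p0 -b-> p5 -b-> p2 -a-> p3 -b-> p2

After x (step 2): p2. After xy (step 4): p2.
They match, so y = ab drives A around a cycle from p2 back to itself; pumping y any number of times keeps A in p2 before reading z, and xyⁱz ∈ L(A) for every i ≥ 0.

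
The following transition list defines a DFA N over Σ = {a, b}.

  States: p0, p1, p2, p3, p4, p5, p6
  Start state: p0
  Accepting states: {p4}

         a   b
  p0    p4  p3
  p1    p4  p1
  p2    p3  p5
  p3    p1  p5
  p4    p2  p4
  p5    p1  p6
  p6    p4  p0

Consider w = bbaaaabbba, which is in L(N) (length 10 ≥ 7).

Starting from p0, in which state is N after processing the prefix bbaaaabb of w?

p6

State sequence: p0 -b-> p3 -b-> p5 -a-> p1 -a-> p4 -a-> p2 -a-> p3 -b-> p5 -b-> p6

After reading 8 characters, N is in state p6.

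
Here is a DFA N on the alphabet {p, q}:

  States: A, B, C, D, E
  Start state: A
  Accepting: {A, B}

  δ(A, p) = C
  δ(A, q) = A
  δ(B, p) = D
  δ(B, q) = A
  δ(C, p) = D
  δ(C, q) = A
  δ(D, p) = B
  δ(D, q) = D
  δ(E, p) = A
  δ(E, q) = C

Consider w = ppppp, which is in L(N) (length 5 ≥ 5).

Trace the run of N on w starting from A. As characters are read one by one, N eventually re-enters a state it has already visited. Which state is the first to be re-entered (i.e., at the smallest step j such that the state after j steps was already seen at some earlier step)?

Run of N on w = p p p p p:
  step 0: A  (start)
  step 1: C  (read p: A→C)
  step 2: D  (read p: C→D)
  step 3: B  (read p: D→B)
  step 4: D  (read p: B→D)   ← first repeat (D seen earlier)
  step 5: B  (read p: D→B)

The earliest repeat is at step j = 4: N is in D, which it already visited at step i = 2.

D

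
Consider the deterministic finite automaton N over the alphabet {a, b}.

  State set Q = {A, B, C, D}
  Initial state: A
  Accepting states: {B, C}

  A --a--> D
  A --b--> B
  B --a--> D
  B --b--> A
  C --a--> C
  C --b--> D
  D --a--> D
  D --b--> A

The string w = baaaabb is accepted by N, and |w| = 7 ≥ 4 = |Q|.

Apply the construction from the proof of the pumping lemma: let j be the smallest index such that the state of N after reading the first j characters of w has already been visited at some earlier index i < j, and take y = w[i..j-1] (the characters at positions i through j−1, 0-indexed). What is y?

a

State sequence: A -b-> B -a-> D -a-> D -a-> D -a-> D -b-> A -b-> B
First repeat at step 3: D was already visited.

So i = 2, j = 3, giving x = w[0:2] = ba, y = w[2:3] = a, z = w[3:7] = aabb.
Check: |xy| = 3 ≤ 4 and |y| = 1 ≥ 1. Reading y takes N from D back to D, so every xyⁱz is accepted.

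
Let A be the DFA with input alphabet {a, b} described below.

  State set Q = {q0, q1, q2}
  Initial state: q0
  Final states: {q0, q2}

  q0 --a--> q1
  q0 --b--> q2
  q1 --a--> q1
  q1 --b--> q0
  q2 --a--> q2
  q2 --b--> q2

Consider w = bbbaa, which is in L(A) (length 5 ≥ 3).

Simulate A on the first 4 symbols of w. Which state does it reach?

q2

State sequence: q0 -b-> q2 -b-> q2 -b-> q2 -a-> q2

After reading 4 characters, A is in state q2.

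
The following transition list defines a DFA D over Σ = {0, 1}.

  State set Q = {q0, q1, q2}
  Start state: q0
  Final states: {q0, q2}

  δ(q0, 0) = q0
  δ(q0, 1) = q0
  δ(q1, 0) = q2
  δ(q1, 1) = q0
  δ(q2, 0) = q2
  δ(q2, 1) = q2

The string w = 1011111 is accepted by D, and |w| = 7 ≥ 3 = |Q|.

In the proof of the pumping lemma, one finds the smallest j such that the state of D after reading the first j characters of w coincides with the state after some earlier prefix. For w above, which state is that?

Run of D on w = 1 0 1 1 1 1 1:
  step 0: q0  (start)
  step 1: q0  (read 1: q0→q0)   ← first repeat (q0 seen earlier)
  step 2: q0  (read 0: q0→q0)
  step 3: q0  (read 1: q0→q0)
  step 4: q0  (read 1: q0→q0)
  step 5: q0  (read 1: q0→q0)
  step 6: q0  (read 1: q0→q0)
  step 7: q0  (read 1: q0→q0)

The earliest repeat is at step j = 1: D is in q0, which it already visited at step i = 0.
Pumping length from the standard proof: p = 3 (the number of states). The repeated state found above gives |xy| = j ≤ 3 and |y| = j − i ≥ 1.

q0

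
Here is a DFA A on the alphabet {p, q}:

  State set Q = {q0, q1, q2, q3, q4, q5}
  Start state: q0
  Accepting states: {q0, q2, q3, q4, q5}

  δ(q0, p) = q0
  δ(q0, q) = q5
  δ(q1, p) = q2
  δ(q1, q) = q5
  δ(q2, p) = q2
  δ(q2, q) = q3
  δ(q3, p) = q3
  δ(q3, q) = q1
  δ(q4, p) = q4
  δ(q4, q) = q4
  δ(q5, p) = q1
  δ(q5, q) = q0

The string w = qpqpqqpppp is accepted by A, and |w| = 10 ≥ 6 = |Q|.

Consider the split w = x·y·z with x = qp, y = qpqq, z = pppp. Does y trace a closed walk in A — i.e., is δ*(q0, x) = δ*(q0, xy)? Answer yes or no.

Run of A on the first 6 characters of w = q p q p q q:
  step 0: q0  (start)
  step 1: q5  (read q: q0→q5)
  step 2: q1  (read p: q5→q1)
  step 3: q5  (read q: q1→q5)
  step 4: q1  (read p: q5→q1)
  step 5: q5  (read q: q1→q5)
  step 6: q0  (read q: q5→q0)

After x (step 2): q1. After xy (step 6): q0.
They differ (q1 ≠ q0), so y is not a cycle from the state after x; this split is not the one the pumping-lemma construction produces, and pumping y need not keep the string in L(A).

no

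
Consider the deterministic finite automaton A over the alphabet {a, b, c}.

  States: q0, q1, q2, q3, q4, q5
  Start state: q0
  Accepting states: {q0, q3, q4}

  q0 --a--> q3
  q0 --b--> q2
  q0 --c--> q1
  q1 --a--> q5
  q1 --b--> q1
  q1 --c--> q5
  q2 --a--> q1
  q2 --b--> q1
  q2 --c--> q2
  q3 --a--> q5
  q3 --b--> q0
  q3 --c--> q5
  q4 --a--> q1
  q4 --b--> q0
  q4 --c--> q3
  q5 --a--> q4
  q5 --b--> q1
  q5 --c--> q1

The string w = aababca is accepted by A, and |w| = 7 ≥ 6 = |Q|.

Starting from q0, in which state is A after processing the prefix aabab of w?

State sequence: q0 -a-> q3 -a-> q5 -b-> q1 -a-> q5 -b-> q1

After reading 5 characters, A is in state q1.

q1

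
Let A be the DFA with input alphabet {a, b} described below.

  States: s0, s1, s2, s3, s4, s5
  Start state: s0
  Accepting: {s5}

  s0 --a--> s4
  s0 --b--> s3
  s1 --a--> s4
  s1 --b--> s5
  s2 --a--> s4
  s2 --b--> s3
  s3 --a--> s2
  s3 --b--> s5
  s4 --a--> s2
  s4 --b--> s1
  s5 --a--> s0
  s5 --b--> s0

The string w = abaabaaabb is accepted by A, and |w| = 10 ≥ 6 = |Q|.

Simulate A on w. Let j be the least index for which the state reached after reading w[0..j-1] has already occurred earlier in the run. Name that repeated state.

s4

State sequence: s0 -a-> s4 -b-> s1 -a-> s4 -a-> s2 -b-> s3 -a-> s2 -a-> s4 -a-> s2 -b-> s3 -b-> s5
First repeat at step 3: s4 was already visited.

The earliest repeat is at step j = 3: A is in s4, which it already visited at step i = 1.
The DFA has 6 states, so the proof of the pumping lemma guarantees a repeated state among the first 6+1 visited; the segment between the two visits is the pumpable y.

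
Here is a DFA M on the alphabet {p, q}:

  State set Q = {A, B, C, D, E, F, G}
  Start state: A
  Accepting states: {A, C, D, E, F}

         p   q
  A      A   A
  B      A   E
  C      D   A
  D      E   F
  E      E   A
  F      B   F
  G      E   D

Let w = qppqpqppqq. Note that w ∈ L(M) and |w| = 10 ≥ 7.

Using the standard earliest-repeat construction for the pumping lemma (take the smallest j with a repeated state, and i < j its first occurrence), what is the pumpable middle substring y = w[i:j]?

State sequence: A -q-> A -p-> A -p-> A -q-> A -p-> A -q-> A -p-> A -p-> A -q-> A -q-> A
First repeat at step 1: A was already visited.

So i = 0, j = 1, giving x = w[0:0] = ε, y = w[0:1] = q, z = w[1:10] = ppqpqppqq.
Check: |xy| = 1 ≤ 7 and |y| = 1 ≥ 1. Reading y takes M from A back to A, so every xyⁱz is accepted.
Pumping length from the standard proof: p = 7 (the number of states). The repeated state found above gives |xy| = j ≤ 7 and |y| = j − i ≥ 1.

q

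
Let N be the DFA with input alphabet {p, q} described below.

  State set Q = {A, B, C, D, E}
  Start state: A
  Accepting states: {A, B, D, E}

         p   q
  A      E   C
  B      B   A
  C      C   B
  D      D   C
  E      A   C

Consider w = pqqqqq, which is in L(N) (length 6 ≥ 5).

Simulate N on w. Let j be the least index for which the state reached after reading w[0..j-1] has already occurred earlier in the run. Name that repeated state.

A

Run of N on w = p q q q q q:
  step 0: A  (start)
  step 1: E  (read p: A→E)
  step 2: C  (read q: E→C)
  step 3: B  (read q: C→B)
  step 4: A  (read q: B→A)   ← first repeat (A seen earlier)
  step 5: C  (read q: A→C)
  step 6: B  (read q: C→B)

The earliest repeat is at step j = 4: N is in A, which it already visited at step i = 0.
With |Q| = 5, pigeonhole forces a state repeat no later than step 5; the substring read between the first and second visits to that state can be pumped.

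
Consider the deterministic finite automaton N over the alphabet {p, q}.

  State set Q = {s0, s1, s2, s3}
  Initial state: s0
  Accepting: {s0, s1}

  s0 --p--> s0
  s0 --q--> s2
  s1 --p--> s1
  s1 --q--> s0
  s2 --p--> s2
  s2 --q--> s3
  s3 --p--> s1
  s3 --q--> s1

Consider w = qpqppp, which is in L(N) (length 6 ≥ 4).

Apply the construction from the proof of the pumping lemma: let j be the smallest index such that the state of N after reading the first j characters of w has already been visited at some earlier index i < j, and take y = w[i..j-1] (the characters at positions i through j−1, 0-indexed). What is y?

State sequence: s0 -q-> s2 -p-> s2 -q-> s3 -p-> s1 -p-> s1 -p-> s1
First repeat at step 2: s2 was already visited.

So i = 1, j = 2, giving x = w[0:1] = q, y = w[1:2] = p, z = w[2:6] = qppp.
Check: |xy| = 2 ≤ 4 and |y| = 1 ≥ 1. Reading y takes N from s2 back to s2, so every xyⁱz is accepted.

p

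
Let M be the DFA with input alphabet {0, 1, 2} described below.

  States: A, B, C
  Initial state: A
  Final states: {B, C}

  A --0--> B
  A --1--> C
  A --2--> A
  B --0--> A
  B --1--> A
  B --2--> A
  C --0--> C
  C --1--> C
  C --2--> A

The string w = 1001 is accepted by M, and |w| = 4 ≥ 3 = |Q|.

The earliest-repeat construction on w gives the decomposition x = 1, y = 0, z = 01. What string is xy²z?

10001

xy^2z = 1·0·0·01 = 10001.
Reading y = 0 takes M from C back to C, so after x·y·y the machine is still in C, and z then leads to the accepting state C. Hence 10001 ∈ L(M).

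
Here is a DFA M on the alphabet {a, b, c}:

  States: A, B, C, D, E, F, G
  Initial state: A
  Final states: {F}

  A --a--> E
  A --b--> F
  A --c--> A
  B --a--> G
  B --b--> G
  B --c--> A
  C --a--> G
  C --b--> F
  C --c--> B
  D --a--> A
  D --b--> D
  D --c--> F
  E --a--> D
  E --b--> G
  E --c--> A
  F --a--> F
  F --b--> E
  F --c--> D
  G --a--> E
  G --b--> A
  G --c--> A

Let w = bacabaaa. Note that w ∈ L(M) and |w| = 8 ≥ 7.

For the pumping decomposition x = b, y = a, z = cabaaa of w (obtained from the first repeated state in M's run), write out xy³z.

xy^3z = b·a·a·a·cabaaa = baaacabaaa.
Reading y = a takes M from F back to F, so after x·y·y·y the machine is still in F, and z then leads to the accepting state F. Hence baaacabaaa ∈ L(M).

baaacabaaa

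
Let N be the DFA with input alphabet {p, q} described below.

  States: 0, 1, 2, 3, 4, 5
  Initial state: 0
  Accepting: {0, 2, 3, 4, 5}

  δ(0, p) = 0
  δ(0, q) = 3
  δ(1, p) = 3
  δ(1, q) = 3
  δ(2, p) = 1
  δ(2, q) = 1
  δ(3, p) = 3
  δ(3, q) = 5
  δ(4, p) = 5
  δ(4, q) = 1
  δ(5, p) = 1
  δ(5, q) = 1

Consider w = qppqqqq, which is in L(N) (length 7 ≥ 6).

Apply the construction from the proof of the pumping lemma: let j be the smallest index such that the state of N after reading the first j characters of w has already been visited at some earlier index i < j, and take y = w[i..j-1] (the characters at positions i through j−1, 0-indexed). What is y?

p

State sequence: 0 -q-> 3 -p-> 3 -p-> 3 -q-> 5 -q-> 1 -q-> 3 -q-> 5
First repeat at step 2: 3 was already visited.

So i = 1, j = 2, giving x = w[0:1] = q, y = w[1:2] = p, z = w[2:7] = pqqqq.
Check: |xy| = 2 ≤ 6 and |y| = 1 ≥ 1. Reading y takes N from 3 back to 3, so every xyⁱz is accepted.
Pumping length from the standard proof: p = 6 (the number of states). The repeated state found above gives |xy| = j ≤ 6 and |y| = j − i ≥ 1.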